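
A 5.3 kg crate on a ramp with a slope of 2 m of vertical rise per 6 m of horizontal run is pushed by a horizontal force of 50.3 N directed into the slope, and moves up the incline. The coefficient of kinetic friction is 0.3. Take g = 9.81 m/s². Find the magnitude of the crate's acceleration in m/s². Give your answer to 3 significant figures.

2.21 m/s²

The horizontal push has components F cos 18.43° = 50.3 × 0.9487 = 47.720 N up the incline and F sin 18.43° = 50.3 × 0.3162 = 15.905 N pressing into the surface.
The normal force is therefore N = mg cos 18.43° + F sin 18.43° = 49.326 + 15.905 = 65.231 N, and kinetic friction down the slope is μN = 0.3 × 65.231 = 19.569 N.
Along the incline: F cos 18.43° − mg sin 18.43° − μN = ma, so 47.720 − 16.440 − 19.569 = 5.3 a, giving a = 2.2096 m/s².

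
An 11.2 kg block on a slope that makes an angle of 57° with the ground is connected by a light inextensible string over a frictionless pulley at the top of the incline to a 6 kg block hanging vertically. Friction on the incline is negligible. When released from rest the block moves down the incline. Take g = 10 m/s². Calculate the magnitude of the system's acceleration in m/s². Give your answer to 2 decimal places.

1.97 m/s²

For the block on the incline: the weight component along the slope is m₁g sin 57° = 11.2 × 10 × 0.8387 = 93.934 N and the normal force is N = m₁g cos 57° = 61.000 N.
Newton's second law for the block (down-slope positive): 93.934 − T = 11.2 a. For the hanging block (upward positive): T − 6 × 10 = 6 a.
Adding the two equations eliminates T: 33.934 = 17.2 a, so a = 1.9729 m/s².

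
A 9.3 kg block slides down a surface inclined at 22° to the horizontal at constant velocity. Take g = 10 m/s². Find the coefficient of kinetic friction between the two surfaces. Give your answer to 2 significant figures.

0.40

At constant velocity the net force along the incline is zero: mg sin 22° = μ mg cos 22°.
So μ = tan 22° = 0.3746 / 0.9272 = 0.4040.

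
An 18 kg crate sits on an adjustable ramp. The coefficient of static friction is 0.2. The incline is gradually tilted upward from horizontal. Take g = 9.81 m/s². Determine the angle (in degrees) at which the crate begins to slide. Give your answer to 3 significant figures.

11.3°

At the threshold of sliding, static friction is at its maximum μ_s N and exactly balances the weight component along the incline: mg sin θ = μ_s mg cos θ.
Hence tan θ = μ_s = 0.2, so θ = arctan(0.2) = 11.3099°.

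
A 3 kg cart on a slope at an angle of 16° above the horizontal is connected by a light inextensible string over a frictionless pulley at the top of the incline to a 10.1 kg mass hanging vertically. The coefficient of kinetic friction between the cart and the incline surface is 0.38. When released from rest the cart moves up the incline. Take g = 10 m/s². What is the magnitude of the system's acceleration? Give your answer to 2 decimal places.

For the cart on the incline: the weight component along the slope is m₁g sin 16° = 3 × 10 × 0.2756 = 8.268 N and the normal force is N = m₁g cos 16° = 28.838 N.
Kinetic friction opposes the cart's motion up the incline: f = μN = 0.38 × 28.838 = 10.958 N acting down the slope.
Newton's second law for the cart (up-slope positive): T − 8.268 − 10.958 = 3 a. For the hanging mass (downward positive): 10.1 × 10 − T = 10.1 a.
Adding the two equations eliminates T: 81.774 = 13.1 a, so a = 6.2423 m/s².

6.24 m/s²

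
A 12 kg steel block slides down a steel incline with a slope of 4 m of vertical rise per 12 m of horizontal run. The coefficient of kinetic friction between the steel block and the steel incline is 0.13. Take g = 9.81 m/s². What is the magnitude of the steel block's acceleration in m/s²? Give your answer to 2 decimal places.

1.89 m/s²

Resolving the weight along the incline: the component pulling the steel block down the slope is mg sin 18.43° = 12 × 9.81 × 0.3162 = 37.223 N, and the normal force is N = mg cos 18.43° = 12 × 9.81 × 0.9487 = 111.681 N.
Kinetic friction acts up the slope with magnitude f = μN = 0.13 × 111.681 = 14.519 N.
Net force along the incline is 37.223 − 14.519 = 22.704 N, so a = 22.704 / 12 = 1.8920 m/s².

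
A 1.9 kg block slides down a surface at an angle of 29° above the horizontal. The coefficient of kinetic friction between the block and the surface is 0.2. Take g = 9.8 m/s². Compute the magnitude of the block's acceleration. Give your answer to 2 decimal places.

3.04 m/s²

Resolving the weight along the incline: the component pulling the block down the slope is mg sin 29° = 1.9 × 9.8 × 0.4848 = 9.027 N, and the normal force is N = mg cos 29° = 1.9 × 9.8 × 0.8746 = 16.285 N.
Kinetic friction acts up the slope with magnitude f = μN = 0.2 × 16.285 = 3.257 N.
Net force along the incline is 9.027 − 3.257 = 5.770 N, so a = 5.770 / 1.9 = 3.0368 m/s².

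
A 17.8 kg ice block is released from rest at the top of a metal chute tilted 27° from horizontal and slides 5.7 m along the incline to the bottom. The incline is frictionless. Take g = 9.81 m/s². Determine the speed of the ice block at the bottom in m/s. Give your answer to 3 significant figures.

7.13 m/s

The weight component along the incline is mg sin 27° = 79.275 N and the normal force is N = mg cos 27° = 155.586 N.
With no friction, a = g sin 27° = 4.4536 m/s².
Starting from rest over a distance of 5.7 m, v² = 2aL = 2 × 4.4536 × 5.7 = 50.7710, so v = 7.1254 m/s.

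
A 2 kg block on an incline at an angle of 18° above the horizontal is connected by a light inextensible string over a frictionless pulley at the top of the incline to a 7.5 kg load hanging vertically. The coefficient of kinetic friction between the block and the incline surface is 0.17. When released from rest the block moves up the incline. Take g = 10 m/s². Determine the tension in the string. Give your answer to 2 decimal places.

23.22 N

For the block on the incline: the weight component along the slope is m₁g sin 18° = 2 × 10 × 0.3090 = 6.180 N and the normal force is N = m₁g cos 18° = 19.021 N.
Kinetic friction opposes the block's motion up the incline: f = μN = 0.17 × 19.021 = 3.234 N acting down the slope.
Newton's second law for the block (up-slope positive): T − 6.180 − 3.234 = 2 a. For the hanging load (downward positive): 7.5 × 10 − T = 7.5 a.
Adding the two equations eliminates T: 65.586 = 9.5 a, so a = 6.9038 m/s².
Then from the hanging load's equation, T = 7.5 × (10 − 6.9038) = 23.221 N.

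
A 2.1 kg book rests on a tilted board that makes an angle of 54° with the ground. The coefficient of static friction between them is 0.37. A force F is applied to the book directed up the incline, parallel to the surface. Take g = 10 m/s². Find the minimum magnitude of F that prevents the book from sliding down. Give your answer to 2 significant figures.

12 N

The normal force is N = mg cos 54° = 12.343 N. With F at its minimum the book is on the verge of sliding down, so static friction is at its maximum μ_s N = 0.37 × 12.343 = 4.567 N and acts up the slope.
Equilibrium along the incline: F + μ_s N = mg sin 54°, so F = 16.989 − 4.567 = 12.422 N.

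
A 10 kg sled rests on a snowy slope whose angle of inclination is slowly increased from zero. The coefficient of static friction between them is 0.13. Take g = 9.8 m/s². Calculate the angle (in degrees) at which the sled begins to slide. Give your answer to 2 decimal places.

7.41°

At the threshold of sliding, static friction is at its maximum μ_s N and exactly balances the weight component along the incline: mg sin θ = μ_s mg cos θ.
Hence tan θ = μ_s = 0.13, so θ = arctan(0.13) = 7.4069°.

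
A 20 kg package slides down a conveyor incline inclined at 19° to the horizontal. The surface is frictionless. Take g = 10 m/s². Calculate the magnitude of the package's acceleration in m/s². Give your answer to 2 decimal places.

Resolving the weight along the incline: the component pulling the package down the slope is mg sin 19° = 20 × 10 × 0.3256 = 65.120 N, and the normal force is N = mg cos 19° = 20 × 10 × 0.9455 = 189.100 N.
With no friction the net force along the incline is 65.120 N, so a = g sin 19° = 65.120 / 20 = 3.2560 m/s².

3.26 m/s²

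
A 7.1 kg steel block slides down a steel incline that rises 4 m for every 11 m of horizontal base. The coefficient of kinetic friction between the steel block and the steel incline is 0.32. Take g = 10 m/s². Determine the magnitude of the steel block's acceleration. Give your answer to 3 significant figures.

Resolving the weight along the incline: the component pulling the steel block down the slope is mg sin 19.98° = 7.1 × 10 × 0.3417 = 24.261 N, and the normal force is N = mg cos 19.98° = 7.1 × 10 × 0.9398 = 66.726 N.
Kinetic friction acts up the slope with magnitude f = μN = 0.32 × 66.726 = 21.352 N.
Net force along the incline is 24.261 − 21.352 = 2.909 N, so a = 2.909 / 7.1 = 0.4097 m/s².

0.410 m/s²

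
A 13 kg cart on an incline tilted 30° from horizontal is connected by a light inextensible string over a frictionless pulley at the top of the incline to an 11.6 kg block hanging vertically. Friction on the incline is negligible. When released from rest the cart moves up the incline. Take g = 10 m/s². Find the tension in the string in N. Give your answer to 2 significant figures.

For the cart on the incline: the weight component along the slope is m₁g sin 30° = 13 × 10 × 0.5000 = 65.000 N and the normal force is N = m₁g cos 30° = 112.583 N.
Newton's second law for the cart (up-slope positive): T − 65.000 = 13 a. For the hanging block (downward positive): 11.6 × 10 − T = 11.6 a.
Adding the two equations eliminates T: 51.000 = 24.6 a, so a = 2.0732 m/s².
Then from the hanging block's equation, T = 11.6 × (10 − 2.0732) = 91.951 N.

92 N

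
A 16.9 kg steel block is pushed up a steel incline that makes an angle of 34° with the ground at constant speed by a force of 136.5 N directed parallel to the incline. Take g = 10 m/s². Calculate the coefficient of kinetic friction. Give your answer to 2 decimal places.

0.30

At constant speed ΣF = 0 along the incline. The applied 136.5 N acts up the slope; the weight component mg sin 34° = 94.504 N and kinetic friction μN both act down the slope.
So 136.5 = 94.504 + μ × 140.107, giving μ = (136.5 − 94.504) / 140.107 = 0.2997.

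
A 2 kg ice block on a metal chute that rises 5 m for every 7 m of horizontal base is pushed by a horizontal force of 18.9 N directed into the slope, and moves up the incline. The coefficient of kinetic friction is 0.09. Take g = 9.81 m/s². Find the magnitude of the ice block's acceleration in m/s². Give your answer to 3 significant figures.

The horizontal push has components F cos 35.54° = 18.9 × 0.8137 = 15.379 N up the incline and F sin 35.54° = 18.9 × 0.5812 = 10.985 N pressing into the surface.
The normal force is therefore N = mg cos 35.54° + F sin 35.54° = 15.965 + 10.985 = 26.950 N, and kinetic friction down the slope is μN = 0.09 × 26.950 = 2.425 N.
Along the incline: F cos 35.54° − mg sin 35.54° − μN = ma, so 15.379 − 11.403 − 2.425 = 2 a, giving a = 0.7755 m/s².

0.775 m/s²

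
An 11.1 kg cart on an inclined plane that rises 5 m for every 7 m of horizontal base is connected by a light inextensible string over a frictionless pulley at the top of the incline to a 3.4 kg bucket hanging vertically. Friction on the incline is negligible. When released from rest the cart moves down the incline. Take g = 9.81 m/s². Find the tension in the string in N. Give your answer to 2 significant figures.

40 N

For the cart on the incline: the weight component along the slope is m₁g sin 35.54° = 11.1 × 9.81 × 0.5812 = 63.287 N and the normal force is N = m₁g cos 35.54° = 88.608 N.
Newton's second law for the cart (down-slope positive): 63.287 − T = 11.1 a. For the hanging bucket (upward positive): T − 3.4 × 9.81 = 3.4 a.
Adding the two equations eliminates T: 29.933 = 14.5 a, so a = 2.0643 m/s².
Then from the hanging bucket's equation, T = 3.4 × (9.81 + 2.0643) = 40.373 N.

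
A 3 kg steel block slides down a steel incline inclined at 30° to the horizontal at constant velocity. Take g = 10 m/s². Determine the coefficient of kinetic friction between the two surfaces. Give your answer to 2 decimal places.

0.58

At constant velocity the net force along the incline is zero: mg sin 30° = μ mg cos 30°.
So μ = tan 30° = 0.5000 / 0.8660 = 0.5774.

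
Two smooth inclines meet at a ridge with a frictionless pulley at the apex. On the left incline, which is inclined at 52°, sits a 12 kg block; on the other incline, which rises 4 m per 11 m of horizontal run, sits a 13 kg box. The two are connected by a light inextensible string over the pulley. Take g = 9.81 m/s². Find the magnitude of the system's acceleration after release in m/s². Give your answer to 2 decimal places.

Resolve each weight along its own incline: the 12 kg mass has component 12 × 9.81 × sin 52° = 92.765 N down its slope, and the 13 kg mass has 13 × 9.81 × sin 19.98° = 43.582 N down its slope.
The 12 kg side's 92.765 N exceeds the other side's 43.582 N, so that mass slides down and the 13 kg mass slides up. Taking that direction as positive, Newton's second law for the whole system gives 92.765 − 43.582 = (12 + 13) a, so a = 49.183 / 25 = 1.9673 m/s².

1.97 m/s²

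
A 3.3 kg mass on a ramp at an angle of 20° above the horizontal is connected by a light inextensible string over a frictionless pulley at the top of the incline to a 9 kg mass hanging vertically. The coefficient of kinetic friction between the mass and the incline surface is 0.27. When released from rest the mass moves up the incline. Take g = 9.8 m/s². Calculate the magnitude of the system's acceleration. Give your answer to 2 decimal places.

5.60 m/s²

For the mass on the incline: the weight component along the slope is m₁g sin 20° = 3.3 × 9.8 × 0.3420 = 11.060 N and the normal force is N = m₁g cos 20° = 30.390 N.
Kinetic friction opposes the mass's motion up the incline: f = μN = 0.27 × 30.390 = 8.205 N acting down the slope.
Newton's second law for the mass (up-slope positive): T − 11.060 − 8.205 = 3.3 a. For the hanging mass (downward positive): 9 × 9.8 − T = 9 a.
Adding the two equations eliminates T: 68.935 = 12.3 a, so a = 5.6045 m/s².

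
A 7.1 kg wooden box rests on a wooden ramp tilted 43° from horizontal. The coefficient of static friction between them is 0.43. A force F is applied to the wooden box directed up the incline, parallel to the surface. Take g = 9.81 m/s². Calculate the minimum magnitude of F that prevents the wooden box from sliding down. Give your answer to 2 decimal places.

25.60 N

The normal force is N = mg cos 43° = 50.940 N. With F at its minimum the wooden box is on the verge of sliding down, so static friction is at its maximum μ_s N = 0.43 × 50.940 = 21.904 N and acts up the slope.
Equilibrium along the incline: F + μ_s N = mg sin 43°, so F = 47.502 − 21.904 = 25.598 N.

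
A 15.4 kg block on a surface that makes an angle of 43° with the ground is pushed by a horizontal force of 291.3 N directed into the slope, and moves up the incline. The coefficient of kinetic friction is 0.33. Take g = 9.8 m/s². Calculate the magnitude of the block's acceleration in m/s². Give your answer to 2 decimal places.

0.53 m/s²

The horizontal push has components F cos 43° = 291.3 × 0.7314 = 213.057 N up the incline and F sin 43° = 291.3 × 0.6820 = 198.667 N pressing into the surface.
The normal force is therefore N = mg cos 43° + F sin 43° = 110.383 + 198.667 = 309.050 N, and kinetic friction down the slope is μN = 0.33 × 309.050 = 101.987 N.
Along the incline: F cos 43° − mg sin 43° − μN = ma, so 213.057 − 102.927 − 101.987 = 15.4 a, giving a = 0.5288 m/s².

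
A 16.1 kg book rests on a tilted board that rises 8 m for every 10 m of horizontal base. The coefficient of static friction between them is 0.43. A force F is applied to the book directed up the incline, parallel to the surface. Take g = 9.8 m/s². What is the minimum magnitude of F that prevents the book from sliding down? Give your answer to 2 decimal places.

The normal force is N = mg cos 38.66° = 123.205 N. With F at its minimum the book is on the verge of sliding down, so static friction is at its maximum μ_s N = 0.43 × 123.205 = 52.978 N and acts up the slope.
Equilibrium along the incline: F + μ_s N = mg sin 38.66°, so F = 98.564 − 52.978 = 45.586 N.

45.59 N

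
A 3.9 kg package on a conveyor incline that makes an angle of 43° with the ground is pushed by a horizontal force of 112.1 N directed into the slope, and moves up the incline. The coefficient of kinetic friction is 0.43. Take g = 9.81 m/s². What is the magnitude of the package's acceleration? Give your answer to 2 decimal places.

2.82 m/s²

The horizontal push has components F cos 43° = 112.1 × 0.7314 = 81.990 N up the incline and F sin 43° = 112.1 × 0.6820 = 76.452 N pressing into the surface.
The normal force is therefore N = mg cos 43° + F sin 43° = 27.983 + 76.452 = 104.435 N, and kinetic friction down the slope is μN = 0.43 × 104.435 = 44.907 N.
Along the incline: F cos 43° − mg sin 43° − μN = ma, so 81.990 − 26.093 − 44.907 = 3.9 a, giving a = 2.8179 m/s².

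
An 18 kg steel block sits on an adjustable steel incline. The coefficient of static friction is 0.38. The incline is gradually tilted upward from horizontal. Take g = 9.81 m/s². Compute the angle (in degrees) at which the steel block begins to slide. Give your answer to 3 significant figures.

20.8°

At the threshold of sliding, static friction is at its maximum μ_s N and exactly balances the weight component along the incline: mg sin θ = μ_s mg cos θ.
Hence tan θ = μ_s = 0.38, so θ = arctan(0.38) = 20.8068°.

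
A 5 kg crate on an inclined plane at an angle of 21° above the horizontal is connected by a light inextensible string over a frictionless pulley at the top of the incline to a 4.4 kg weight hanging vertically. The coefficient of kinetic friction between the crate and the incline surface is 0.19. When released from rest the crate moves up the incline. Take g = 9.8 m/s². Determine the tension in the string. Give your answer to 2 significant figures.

35 N

For the crate on the incline: the weight component along the slope is m₁g sin 21° = 5 × 9.8 × 0.3584 = 17.562 N and the normal force is N = m₁g cos 21° = 45.745 N.
Kinetic friction opposes the crate's motion up the incline: f = μN = 0.19 × 45.745 = 8.692 N acting down the slope.
Newton's second law for the crate (up-slope positive): T − 17.562 − 8.692 = 5 a. For the hanging weight (downward positive): 4.4 × 9.8 − T = 4.4 a.
Adding the two equations eliminates T: 16.866 = 9.4 a, so a = 1.7943 m/s².
Then from the hanging weight's equation, T = 4.4 × (9.8 − 1.7943) = 35.225 N.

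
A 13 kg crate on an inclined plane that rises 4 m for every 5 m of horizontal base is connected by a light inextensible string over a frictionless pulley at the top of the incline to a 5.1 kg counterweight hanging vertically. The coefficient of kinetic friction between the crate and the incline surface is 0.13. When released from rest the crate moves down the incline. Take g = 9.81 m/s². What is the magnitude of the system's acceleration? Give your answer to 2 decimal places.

0.92 m/s²

For the crate on the incline: the weight component along the slope is m₁g sin 38.66° = 13 × 9.81 × 0.6247 = 79.668 N and the normal force is N = m₁g cos 38.66° = 99.584 N.
Kinetic friction opposes the crate's motion down the incline: f = μN = 0.13 × 99.584 = 12.946 N acting up the slope.
Newton's second law for the crate (down-slope positive): 79.668 − 12.946 − T = 13 a. For the hanging counterweight (upward positive): T − 5.1 × 9.81 = 5.1 a.
Adding the two equations eliminates T: 16.691 = 18.1 a, so a = 0.9222 m/s².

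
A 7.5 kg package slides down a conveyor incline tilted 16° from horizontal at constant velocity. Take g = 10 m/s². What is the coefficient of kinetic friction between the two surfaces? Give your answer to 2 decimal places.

0.29

At constant velocity the net force along the incline is zero: mg sin 16° = μ mg cos 16°.
So μ = tan 16° = 0.2756 / 0.9613 = 0.2867.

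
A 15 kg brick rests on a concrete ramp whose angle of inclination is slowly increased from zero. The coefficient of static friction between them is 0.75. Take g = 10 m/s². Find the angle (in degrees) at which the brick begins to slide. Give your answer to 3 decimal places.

36.870°

At the threshold of sliding, static friction is at its maximum μ_s N and exactly balances the weight component along the incline: mg sin θ = μ_s mg cos θ.
Hence tan θ = μ_s = 0.75, so θ = arctan(0.75) = 36.8699°.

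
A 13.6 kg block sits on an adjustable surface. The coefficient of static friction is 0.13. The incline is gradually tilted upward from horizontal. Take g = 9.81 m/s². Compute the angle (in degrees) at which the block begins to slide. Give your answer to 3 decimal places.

At the threshold of sliding, static friction is at its maximum μ_s N and exactly balances the weight component along the incline: mg sin θ = μ_s mg cos θ.
Hence tan θ = μ_s = 0.13, so θ = arctan(0.13) = 7.4069°.

7.407°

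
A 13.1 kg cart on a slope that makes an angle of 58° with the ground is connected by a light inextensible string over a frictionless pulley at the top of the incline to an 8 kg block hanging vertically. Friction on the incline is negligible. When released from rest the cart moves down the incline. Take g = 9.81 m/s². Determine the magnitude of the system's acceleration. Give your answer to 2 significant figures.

For the cart on the incline: the weight component along the slope is m₁g sin 58° = 13.1 × 9.81 × 0.8480 = 108.977 N and the normal force is N = m₁g cos 58° = 68.100 N.
Newton's second law for the cart (down-slope positive): 108.977 − T = 13.1 a. For the hanging block (upward positive): T − 8 × 9.81 = 8 a.
Adding the two equations eliminates T: 30.497 = 21.1 a, so a = 1.4454 m/s².

1.4 m/s²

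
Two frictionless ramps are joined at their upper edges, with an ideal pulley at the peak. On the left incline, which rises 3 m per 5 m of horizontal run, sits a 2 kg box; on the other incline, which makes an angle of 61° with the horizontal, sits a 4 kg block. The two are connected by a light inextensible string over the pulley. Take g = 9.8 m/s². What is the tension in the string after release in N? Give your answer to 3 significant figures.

18.2 N

Resolve each weight along its own incline: the 2 kg mass has component 2 × 9.8 × sin 30.96° = 10.084 N down its slope, and the 4 kg mass has 4 × 9.8 × sin 61° = 34.285 N down its slope.
The 4 kg side's 34.285 N exceeds the other side's 10.084 N, so that mass slides down and the 2 kg mass slides up. Taking that direction as positive, Newton's second law for the whole system gives 34.285 − 10.084 = (2 + 4) a, so a = 24.201 / 6 = 4.0335 m/s².
For the 2 kg mass (up-slope positive): T − 10.084 = 2 × 4.0335, so T = 18.151 N.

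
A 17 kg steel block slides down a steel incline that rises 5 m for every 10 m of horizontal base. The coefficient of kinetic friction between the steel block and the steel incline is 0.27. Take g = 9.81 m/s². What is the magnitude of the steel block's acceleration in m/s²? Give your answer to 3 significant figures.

2.02 m/s²

Resolving the weight along the incline: the component pulling the steel block down the slope is mg sin 26.57° = 17 × 9.81 × 0.4472 = 74.580 N, and the normal force is N = mg cos 26.57° = 17 × 9.81 × 0.8944 = 149.159 N.
Kinetic friction acts up the slope with magnitude f = μN = 0.27 × 149.159 = 40.273 N.
Net force along the incline is 74.580 − 40.273 = 34.307 N, so a = 34.307 / 17 = 2.0181 m/s².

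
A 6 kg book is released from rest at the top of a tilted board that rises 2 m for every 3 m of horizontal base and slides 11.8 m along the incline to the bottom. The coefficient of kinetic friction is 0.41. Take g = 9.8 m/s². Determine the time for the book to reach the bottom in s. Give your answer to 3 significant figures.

The weight component along the incline is mg sin 33.69° = 32.616 N and the normal force is N = mg cos 33.69° = 48.925 N.
Friction up the slope is f = μN = 0.41 × 48.925 = 20.059 N, so the net downslope force is 32.616 − 20.059 = 12.557 N and a = 12.557 / 6 = 2.0928 m/s².
Starting from rest, L = ½at², so t = √(2L/a) = √(2 × 11.8 / 2.0928) = 3.3581 s.

3.36 s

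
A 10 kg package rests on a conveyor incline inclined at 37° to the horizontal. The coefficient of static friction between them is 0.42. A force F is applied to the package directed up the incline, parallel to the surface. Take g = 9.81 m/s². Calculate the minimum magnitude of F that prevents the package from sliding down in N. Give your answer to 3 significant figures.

The normal force is N = mg cos 37° = 78.346 N. With F at its minimum the package is on the verge of sliding down, so static friction is at its maximum μ_s N = 0.42 × 78.346 = 32.905 N and acts up the slope.
Equilibrium along the incline: F + μ_s N = mg sin 37°, so F = 59.038 − 32.905 = 26.133 N.

26.1 N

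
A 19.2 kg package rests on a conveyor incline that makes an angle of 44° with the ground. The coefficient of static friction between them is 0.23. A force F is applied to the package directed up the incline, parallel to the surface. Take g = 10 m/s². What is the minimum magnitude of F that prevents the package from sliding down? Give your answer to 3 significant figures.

The normal force is N = mg cos 44° = 138.113 N. With F at its minimum the package is on the verge of sliding down, so static friction is at its maximum μ_s N = 0.23 × 138.113 = 31.766 N and acts up the slope.
Equilibrium along the incline: F + μ_s N = mg sin 44°, so F = 133.374 − 31.766 = 101.608 N.

102 N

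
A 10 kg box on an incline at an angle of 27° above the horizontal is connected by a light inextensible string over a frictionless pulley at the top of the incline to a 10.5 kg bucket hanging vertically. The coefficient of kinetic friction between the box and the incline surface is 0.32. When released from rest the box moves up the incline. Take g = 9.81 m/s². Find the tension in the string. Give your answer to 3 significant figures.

For the box on the incline: the weight component along the slope is m₁g sin 27° = 10 × 9.81 × 0.4540 = 44.537 N and the normal force is N = m₁g cos 27° = 87.408 N.
Kinetic friction opposes the box's motion up the incline: f = μN = 0.32 × 87.408 = 27.971 N acting down the slope.
Newton's second law for the box (up-slope positive): T − 44.537 − 27.971 = 10 a. For the hanging bucket (downward positive): 10.5 × 9.81 − T = 10.5 a.
Adding the two equations eliminates T: 30.497 = 20.5 a, so a = 1.4877 m/s².
Then from the hanging bucket's equation, T = 10.5 × (9.81 − 1.4877) = 87.384 N.

87.4 N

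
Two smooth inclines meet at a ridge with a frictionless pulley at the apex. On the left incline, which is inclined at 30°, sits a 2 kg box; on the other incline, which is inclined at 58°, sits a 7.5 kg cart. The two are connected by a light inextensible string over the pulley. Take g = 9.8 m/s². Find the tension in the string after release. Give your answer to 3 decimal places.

20.859 N

Resolve each weight along its own incline: the 2 kg mass has component 2 × 9.8 × sin 30° = 9.800 N down its slope, and the 7.5 kg mass has 7.5 × 9.8 × sin 58° = 62.332 N down its slope.
The 7.5 kg side's 62.332 N exceeds the other side's 9.800 N, so that mass slides down and the 2 kg mass slides up. Taking that direction as positive, Newton's second law for the whole system gives 62.332 − 9.800 = (2 + 7.5) a, so a = 52.532 / 9.5 = 5.5297 m/s².
For the 2 kg mass (up-slope positive): T − 9.800 = 2 × 5.5297, so T = 20.859 N.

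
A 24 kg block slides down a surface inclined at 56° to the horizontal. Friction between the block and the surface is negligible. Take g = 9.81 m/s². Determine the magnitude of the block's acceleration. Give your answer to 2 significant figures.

8.1 m/s²

Resolving the weight along the incline: the component pulling the block down the slope is mg sin 56° = 24 × 9.81 × 0.8290 = 195.180 N, and the normal force is N = mg cos 56° = 24 × 9.81 × 0.5592 = 131.658 N.
With no friction the net force along the incline is 195.180 N, so a = g sin 56° = 195.180 / 24 = 8.1325 m/s².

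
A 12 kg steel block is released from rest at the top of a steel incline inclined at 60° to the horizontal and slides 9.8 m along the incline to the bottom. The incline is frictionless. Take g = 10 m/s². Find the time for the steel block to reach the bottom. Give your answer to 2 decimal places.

1.50 s

The weight component along the incline is mg sin 60° = 103.923 N and the normal force is N = mg cos 60° = 60.000 N.
With no friction, a = g sin 60° = 8.6603 m/s².
Starting from rest, L = ½at², so t = √(2L/a) = √(2 × 9.8 / 8.6603) = 1.5044 s.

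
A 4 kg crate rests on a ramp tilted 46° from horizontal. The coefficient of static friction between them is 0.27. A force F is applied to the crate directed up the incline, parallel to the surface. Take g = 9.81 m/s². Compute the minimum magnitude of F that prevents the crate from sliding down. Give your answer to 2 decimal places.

The normal force is N = mg cos 46° = 27.258 N. With F at its minimum the crate is on the verge of sliding down, so static friction is at its maximum μ_s N = 0.27 × 27.258 = 7.360 N and acts up the slope.
Equilibrium along the incline: F + μ_s N = mg sin 46°, so F = 28.227 − 7.360 = 20.867 N.

20.87 N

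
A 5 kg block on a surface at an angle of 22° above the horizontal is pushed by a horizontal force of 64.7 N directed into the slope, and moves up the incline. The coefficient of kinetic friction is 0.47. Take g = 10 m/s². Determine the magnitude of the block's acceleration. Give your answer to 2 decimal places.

The horizontal push has components F cos 22° = 64.7 × 0.9272 = 59.990 N up the incline and F sin 22° = 64.7 × 0.3746 = 24.237 N pressing into the surface.
The normal force is therefore N = mg cos 22° + F sin 22° = 46.360 + 24.237 = 70.597 N, and kinetic friction down the slope is μN = 0.47 × 70.597 = 33.181 N.
Along the incline: F cos 22° − mg sin 22° − μN = ma, so 59.990 − 18.730 − 33.181 = 5 a, giving a = 1.6158 m/s².

1.62 m/s²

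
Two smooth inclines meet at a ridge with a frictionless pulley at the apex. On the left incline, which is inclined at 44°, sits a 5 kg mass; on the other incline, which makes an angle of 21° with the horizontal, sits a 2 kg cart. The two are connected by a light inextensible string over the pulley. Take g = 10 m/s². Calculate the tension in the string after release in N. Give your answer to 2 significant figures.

15 N

Resolve each weight along its own incline: the 5 kg mass has component 5 × 10 × sin 44° = 34.733 N down its slope, and the 2 kg mass has 2 × 10 × sin 21° = 7.167 N down its slope.
The 5 kg side's 34.733 N exceeds the other side's 7.167 N, so that mass slides down and the 2 kg mass slides up. Taking that direction as positive, Newton's second law for the whole system gives 34.733 − 7.167 = (5 + 2) a, so a = 27.566 / 7 = 3.9380 m/s².
For the 2 kg mass (up-slope positive): T − 7.167 = 2 × 3.9380, so T = 15.043 N.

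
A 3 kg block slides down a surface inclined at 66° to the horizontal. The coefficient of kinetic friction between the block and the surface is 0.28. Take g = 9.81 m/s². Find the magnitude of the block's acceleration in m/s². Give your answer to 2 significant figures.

Resolving the weight along the incline: the component pulling the block down the slope is mg sin 66° = 3 × 9.81 × 0.9135 = 26.884 N, and the normal force is N = mg cos 66° = 3 × 9.81 × 0.4067 = 11.969 N.
Kinetic friction acts up the slope with magnitude f = μN = 0.28 × 11.969 = 3.351 N.
Net force along the incline is 26.884 − 3.351 = 23.533 N, so a = 23.533 / 3 = 7.8443 m/s².

7.8 m/s²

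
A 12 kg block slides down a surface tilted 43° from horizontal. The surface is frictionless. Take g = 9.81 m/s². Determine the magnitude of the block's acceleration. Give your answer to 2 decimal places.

6.69 m/s²

Resolving the weight along the incline: the component pulling the block down the slope is mg sin 43° = 12 × 9.81 × 0.6820 = 80.285 N, and the normal force is N = mg cos 43° = 12 × 9.81 × 0.7314 = 86.100 N.
With no friction the net force along the incline is 80.285 N, so a = g sin 43° = 80.285 / 12 = 6.6904 m/s².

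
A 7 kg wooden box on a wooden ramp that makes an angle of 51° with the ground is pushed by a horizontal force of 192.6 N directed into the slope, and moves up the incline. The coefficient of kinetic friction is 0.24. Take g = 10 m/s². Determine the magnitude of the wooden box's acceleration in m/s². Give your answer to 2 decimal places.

The horizontal push has components F cos 51° = 192.6 × 0.6293 = 121.203 N up the incline and F sin 51° = 192.6 × 0.7771 = 149.669 N pressing into the surface.
The normal force is therefore N = mg cos 51° + F sin 51° = 44.051 + 149.669 = 193.720 N, and kinetic friction down the slope is μN = 0.24 × 193.720 = 46.493 N.
Along the incline: F cos 51° − mg sin 51° − μN = ma, so 121.203 − 54.397 − 46.493 = 7 a, giving a = 2.9019 m/s².

2.90 m/s²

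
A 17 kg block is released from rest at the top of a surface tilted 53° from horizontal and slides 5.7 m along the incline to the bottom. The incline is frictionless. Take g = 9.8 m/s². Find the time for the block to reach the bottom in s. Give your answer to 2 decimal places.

1.21 s

The weight component along the incline is mg sin 53° = 133.053 N and the normal force is N = mg cos 53° = 100.262 N.
With no friction, a = g sin 53° = 7.8266 m/s².
Starting from rest, L = ½at², so t = √(2L/a) = √(2 × 5.7 / 7.8266) = 1.2069 s.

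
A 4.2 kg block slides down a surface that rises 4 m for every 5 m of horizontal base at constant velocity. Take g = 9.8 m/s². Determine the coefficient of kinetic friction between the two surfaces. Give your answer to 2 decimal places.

At constant velocity the net force along the incline is zero: mg sin 38.66° = μ mg cos 38.66°.
So μ = tan 38.66° = 0.6247 / 0.7809 = 0.8000.

0.80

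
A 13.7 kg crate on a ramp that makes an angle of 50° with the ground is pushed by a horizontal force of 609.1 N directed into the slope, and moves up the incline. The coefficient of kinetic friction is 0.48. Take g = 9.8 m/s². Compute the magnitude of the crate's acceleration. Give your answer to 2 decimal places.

1.70 m/s²

The horizontal push has components F cos 50° = 609.1 × 0.6428 = 391.529 N up the incline and F sin 50° = 609.1 × 0.7660 = 466.571 N pressing into the surface.
The normal force is therefore N = mg cos 50° + F sin 50° = 86.302 + 466.571 = 552.873 N, and kinetic friction down the slope is μN = 0.48 × 552.873 = 265.379 N.
Along the incline: F cos 50° − mg sin 50° − μN = ma, so 391.529 − 102.843 − 265.379 = 13.7 a, giving a = 1.7012 m/s².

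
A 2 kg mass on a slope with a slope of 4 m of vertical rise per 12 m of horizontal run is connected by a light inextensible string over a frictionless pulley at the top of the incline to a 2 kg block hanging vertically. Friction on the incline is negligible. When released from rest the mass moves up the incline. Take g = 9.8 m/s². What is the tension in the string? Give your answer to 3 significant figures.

12.9 N

For the mass on the incline: the weight component along the slope is m₁g sin 18.43° = 2 × 9.8 × 0.3162 = 6.198 N and the normal force is N = m₁g cos 18.43° = 18.594 N.
Newton's second law for the mass (up-slope positive): T − 6.198 = 2 a. For the hanging block (downward positive): 2 × 9.8 − T = 2 a.
Adding the two equations eliminates T: 13.402 = 4 a, so a = 3.3505 m/s².
Then from the hanging block's equation, T = 2 × (9.8 − 3.3505) = 12.899 N.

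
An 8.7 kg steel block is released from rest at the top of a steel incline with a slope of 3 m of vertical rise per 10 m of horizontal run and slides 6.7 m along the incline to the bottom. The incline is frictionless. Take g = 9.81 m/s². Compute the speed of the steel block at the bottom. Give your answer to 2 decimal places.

6.15 m/s

The weight component along the incline is mg sin 16.70° = 24.524 N and the normal force is N = mg cos 16.70° = 81.748 N.
With no friction, a = g sin 16.70° = 2.8189 m/s².
Starting from rest over a distance of 6.7 m, v² = 2aL = 2 × 2.8189 × 6.7 = 37.7733, so v = 6.1460 m/s.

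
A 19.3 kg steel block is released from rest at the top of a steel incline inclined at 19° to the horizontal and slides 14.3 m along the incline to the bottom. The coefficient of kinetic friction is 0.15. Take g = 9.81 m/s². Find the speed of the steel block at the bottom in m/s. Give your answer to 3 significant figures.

The weight component along the incline is mg sin 19° = 61.641 N and the normal force is N = mg cos 19° = 179.018 N.
Friction up the slope is f = μN = 0.15 × 179.018 = 26.853 N, so the net downslope force is 61.641 − 26.853 = 34.788 N and a = 34.788 / 19.3 = 1.8025 m/s².
Starting from rest over a distance of 14.3 m, v² = 2aL = 2 × 1.8025 × 14.3 = 51.5515, so v = 7.1799 m/s.

7.18 m/s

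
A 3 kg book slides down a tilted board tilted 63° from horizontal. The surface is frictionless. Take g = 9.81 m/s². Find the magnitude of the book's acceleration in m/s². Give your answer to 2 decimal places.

Resolving the weight along the incline: the component pulling the book down the slope is mg sin 63° = 3 × 9.81 × 0.8910 = 26.222 N, and the normal force is N = mg cos 63° = 3 × 9.81 × 0.4540 = 13.361 N.
With no friction the net force along the incline is 26.222 N, so a = g sin 63° = 26.222 / 3 = 8.7407 m/s².

8.74 m/s²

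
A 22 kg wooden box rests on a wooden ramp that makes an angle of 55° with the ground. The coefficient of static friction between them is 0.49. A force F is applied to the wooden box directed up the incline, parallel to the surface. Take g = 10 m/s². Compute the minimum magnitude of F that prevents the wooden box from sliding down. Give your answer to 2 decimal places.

118.38 N

The normal force is N = mg cos 55° = 126.187 N. With F at its minimum the wooden box is on the verge of sliding down, so static friction is at its maximum μ_s N = 0.49 × 126.187 = 61.832 N and acts up the slope.
Equilibrium along the incline: F + μ_s N = mg sin 55°, so F = 180.213 − 61.832 = 118.381 N.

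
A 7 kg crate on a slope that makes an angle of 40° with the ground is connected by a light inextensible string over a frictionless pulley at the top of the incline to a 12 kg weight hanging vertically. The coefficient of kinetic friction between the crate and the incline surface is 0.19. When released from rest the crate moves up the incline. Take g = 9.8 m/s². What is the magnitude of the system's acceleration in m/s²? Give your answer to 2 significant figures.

For the crate on the incline: the weight component along the slope is m₁g sin 40° = 7 × 9.8 × 0.6428 = 44.096 N and the normal force is N = m₁g cos 40° = 52.551 N.
Kinetic friction opposes the crate's motion up the incline: f = μN = 0.19 × 52.551 = 9.985 N acting down the slope.
Newton's second law for the crate (up-slope positive): T − 44.096 − 9.985 = 7 a. For the hanging weight (downward positive): 12 × 9.8 − T = 12 a.
Adding the two equations eliminates T: 63.519 = 19 a, so a = 3.3431 m/s².

3.3 m/s²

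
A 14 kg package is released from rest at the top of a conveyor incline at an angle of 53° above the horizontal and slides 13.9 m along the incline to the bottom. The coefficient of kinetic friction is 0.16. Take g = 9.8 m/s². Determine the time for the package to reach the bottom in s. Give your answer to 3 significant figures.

The weight component along the incline is mg sin 53° = 109.573 N and the normal force is N = mg cos 53° = 82.569 N.
Friction up the slope is f = μN = 0.16 × 82.569 = 13.211 N, so the net downslope force is 109.573 − 13.211 = 96.362 N and a = 96.362 / 14 = 6.8830 m/s².
Starting from rest, L = ½at², so t = √(2L/a) = √(2 × 13.9 / 6.8830) = 2.0097 s.

2.01 s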